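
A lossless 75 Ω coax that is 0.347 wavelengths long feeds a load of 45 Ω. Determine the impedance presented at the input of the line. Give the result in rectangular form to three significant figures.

Z_in ≈ 79 − j39.5 Ω

βl = 2π × 0.347 = 125°
tan(βl) = tan(125°) = -1.43
Z_in = Z_0·(Z_L + jZ_0·tanβl)/(Z_0 + jZ_L·tanβl)
     = 75·(45 − j107)/(75 − j64.5)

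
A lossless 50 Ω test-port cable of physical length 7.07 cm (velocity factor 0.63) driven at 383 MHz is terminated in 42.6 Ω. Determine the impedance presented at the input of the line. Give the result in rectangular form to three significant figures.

Z_in ≈ 51.2 + j8.02 Ω

λ = v/f = 0.63·c / 383 MHz = 0.493 m
βl = 2π·l/λ = 2π × 0.143 = 51.6°
tan(βl) = tan(51.6°) = 1.26
Z_in = Z_0·(Z_L + jZ_0·tanβl)/(Z_0 + jZ_L·tanβl)
     = 50·(42.6 + j63)/(50 + j53.7)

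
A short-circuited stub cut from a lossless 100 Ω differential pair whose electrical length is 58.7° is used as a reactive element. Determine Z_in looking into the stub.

tan(βl) = 1.64
For a short-circuited stub, Z_in = jZ_0·tan(βl)

Z_in ≈ +j164 Ω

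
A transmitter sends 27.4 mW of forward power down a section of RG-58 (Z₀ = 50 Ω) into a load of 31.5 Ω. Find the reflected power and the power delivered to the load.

Γ = (31.5 − 50)/(31.5 + 50) = -0.227
|Γ|² = 0.0515
P_refl = |Γ|²·P_inc = 1.41 mW, P_del = (1 − |Γ|²)·P_inc = 26 mW

P_reflected ≈ 1.41 mW; P_delivered ≈ 26 mW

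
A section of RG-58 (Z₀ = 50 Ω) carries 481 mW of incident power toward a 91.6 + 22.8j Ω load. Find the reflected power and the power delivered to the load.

|Γ| = |(41.6 + j22.8)/(141.6 + j22.8)| = 0.331
|Γ|² = 0.109
P_refl = |Γ|²·P_inc = 52.6 mW, P_del = (1 − |Γ|²)·P_inc = 428 mW

P_reflected ≈ 52.6 mW; P_delivered ≈ 428 mW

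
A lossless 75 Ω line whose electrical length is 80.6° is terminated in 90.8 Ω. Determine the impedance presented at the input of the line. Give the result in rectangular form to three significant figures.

tan(βl) = tan(80.6°) = 6.04
Z_in = Z_0·(Z_L + jZ_0·tanβl)/(Z_0 + jZ_L·tanβl)
     = 75·(90.8 + j453)/(75 + j548)

Z_in ≈ 62.5 − j3.87 Ω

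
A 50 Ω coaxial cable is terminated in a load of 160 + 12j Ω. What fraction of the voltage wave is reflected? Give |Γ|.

Γ = (Z_L − Z_0)/(Z_L + Z_0) = (110 + j12)/(210 + j12)
|Γ| = 111/210

|Γ| ≈ 0.526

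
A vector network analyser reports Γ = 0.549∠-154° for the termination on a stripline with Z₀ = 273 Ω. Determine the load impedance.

Z_L = Z_0·(1 + Γ)/(1 − Γ) = 273·(0.507 − j0.241)/(1.49 + j0.241)

Z_L ≈ 83.3 − j57.4 Ω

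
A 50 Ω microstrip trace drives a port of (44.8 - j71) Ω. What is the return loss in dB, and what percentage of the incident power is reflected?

Γ = (-5.2 − j71)/(94.8 − j71), |Γ| = 0.601
RL = −20·log₁₀(0.601) = 4.42 dB
P_refl/P_inc = |Γ|² = 0.361

RL ≈ 4.42 dB; 36.1% of incident power reflected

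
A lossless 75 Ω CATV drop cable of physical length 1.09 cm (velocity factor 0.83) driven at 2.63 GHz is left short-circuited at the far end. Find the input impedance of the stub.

λ = v/f = 0.83·c / 2.63 GHz = 0.0947 m
βl = 2π·l/λ = 2π × 0.115 = 41.4°
tan(βl) = 0.883
For a short-circuited stub, Z_in = jZ_0·tan(βl)

Z_in ≈ +j66.2 Ω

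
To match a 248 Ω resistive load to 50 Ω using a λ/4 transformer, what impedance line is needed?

Z_qwt = √(Z_0·R_L) = √(50 × 248) = √12400

Z_qwt ≈ 111 Ω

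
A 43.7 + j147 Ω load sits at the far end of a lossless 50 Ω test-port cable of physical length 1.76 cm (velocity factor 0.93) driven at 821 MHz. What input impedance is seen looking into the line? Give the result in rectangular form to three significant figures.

λ = v/f = 0.93·c / 821 MHz = 0.34 m
βl = 2π·l/λ = 2π × 0.0518 = 18.6°
tan(βl) = tan(18.6°) = 0.337
Z_in = Z_0·(Z_L + jZ_0·tanβl)/(Z_0 + jZ_L·tanβl)
     = 50·(43.7 + j164)/(0.401 + j14.7)

Z_in ≈ 559 − j133 Ω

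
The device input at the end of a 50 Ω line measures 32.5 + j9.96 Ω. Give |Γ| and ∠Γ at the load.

Γ = (Z_L − Z_0)/(Z_L + Z_0) = (-17.5 + j9.96)/(82.5 + j9.96)
|Γ| = 20.1/83.1 = 0.242

Γ ≈ 0.242 ∠ 143°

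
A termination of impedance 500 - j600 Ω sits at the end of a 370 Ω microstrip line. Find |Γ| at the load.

Γ = (Z_L − Z_0)/(Z_L + Z_0) = (130 − j600)/(870 − j600)
|Γ| = 614/1060

|Γ| ≈ 0.581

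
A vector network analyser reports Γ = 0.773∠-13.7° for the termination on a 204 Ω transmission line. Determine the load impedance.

Z_L ≈ 860 − j782 Ω

Z_L = Z_0·(1 + Γ)/(1 − Γ) = 204·(1.75 − j0.183)/(0.249 + j0.183)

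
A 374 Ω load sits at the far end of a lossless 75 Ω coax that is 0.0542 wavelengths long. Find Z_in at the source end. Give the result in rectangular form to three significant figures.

Z_in ≈ 102 − j154 Ω

βl = 2π × 0.0542 = 19.5°
tan(βl) = tan(19.5°) = 0.354
Z_in = Z_0·(Z_L + jZ_0·tanβl)/(Z_0 + jZ_L·tanβl)
     = 75·(374 + j26.6)/(75 + j133)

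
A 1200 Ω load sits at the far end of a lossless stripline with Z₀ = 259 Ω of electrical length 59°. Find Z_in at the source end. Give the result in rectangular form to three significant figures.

Z_in ≈ 74.8 − j146 Ω

tan(βl) = tan(59°) = 1.66
Z_in = Z_0·(Z_L + jZ_0·tanβl)/(Z_0 + jZ_L·tanβl)
     = 259·(1200 + j431)/(259 + j2000)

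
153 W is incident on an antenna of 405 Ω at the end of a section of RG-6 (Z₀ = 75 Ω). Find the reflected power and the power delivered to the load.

P_reflected ≈ 72.3 W; P_delivered ≈ 80.7 W

Γ = (405 − 75)/(405 + 75) = 0.688
|Γ|² = 0.473
P_refl = |Γ|²·P_inc = 72.3 W, P_del = (1 − |Γ|²)·P_inc = 80.7 W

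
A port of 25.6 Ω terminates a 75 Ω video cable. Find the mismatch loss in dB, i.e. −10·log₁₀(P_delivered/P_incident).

Γ = (25.6 − 75)/(25.6 + 75) = -0.491
|Γ|² = 0.241, so P_del/P_inc = 1 − |Γ|² = 0.759
ML = −10·log₁₀(1 − |Γ|²)

mismatch loss ≈ 1.2 dB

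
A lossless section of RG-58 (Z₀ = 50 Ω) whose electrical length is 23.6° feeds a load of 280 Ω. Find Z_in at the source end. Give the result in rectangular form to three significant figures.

tan(βl) = tan(23.6°) = 0.437
Z_in = Z_0·(Z_L + jZ_0·tanβl)/(Z_0 + jZ_L·tanβl)
     = 50·(280 + j21.8)/(50 + j122)

Z_in ≈ 47.7 − j94.9 Ω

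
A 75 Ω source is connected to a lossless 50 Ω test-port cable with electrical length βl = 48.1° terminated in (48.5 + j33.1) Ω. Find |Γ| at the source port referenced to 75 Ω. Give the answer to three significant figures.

tan(βl) = 1.11
Z_in = Z_0·(Z_L + jZ_0·tanβl)/(Z_0 + jZ_L·tanβl) = 87.9 − j23.6 Ω
Γ_s = (Z_in − Z_s)/(Z_in + Z_s) = (12.9 − j23.6)/(163 − j23.6), |Γ_s| = 0.163

|Γ| ≈ 0.163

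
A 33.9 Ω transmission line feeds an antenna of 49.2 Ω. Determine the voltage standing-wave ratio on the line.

VSWR ≈ 1.45

Γ = (49.2 − 33.9)/(49.2 + 33.9) = 0.184
VSWR = (1 + 0.184)/(1 − 0.184)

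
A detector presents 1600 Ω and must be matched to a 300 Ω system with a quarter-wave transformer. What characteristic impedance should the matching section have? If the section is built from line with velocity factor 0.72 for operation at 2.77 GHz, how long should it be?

Z_qwt = √(Z_0·R_L) = √(300 × 1600) = √480000
λ = 0.72·c/f = 0.078 m, so l = λ/4 = 0.0195 m

Z_qwt ≈ 693 Ω; length ≈ 1.95 cm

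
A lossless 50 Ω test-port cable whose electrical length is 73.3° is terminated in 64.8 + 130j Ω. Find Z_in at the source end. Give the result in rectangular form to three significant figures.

Z_in ≈ 10.1 − j33 Ω

tan(βl) = tan(73.3°) = 3.33
Z_in = Z_0·(Z_L + jZ_0·tanβl)/(Z_0 + jZ_L·tanβl)
     = 50·(64.8 + j297)/(-383 + j216)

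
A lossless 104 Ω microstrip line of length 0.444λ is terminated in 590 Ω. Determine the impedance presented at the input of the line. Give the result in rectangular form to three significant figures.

βl = 2π × 0.444 = 160°
tan(βl) = tan(160°) = -0.367
Z_in = Z_0·(Z_L + jZ_0·tanβl)/(Z_0 + jZ_L·tanβl)
     = 104·(590 − j38.2)/(104 − j217)

Z_in ≈ 125 + j223 Ω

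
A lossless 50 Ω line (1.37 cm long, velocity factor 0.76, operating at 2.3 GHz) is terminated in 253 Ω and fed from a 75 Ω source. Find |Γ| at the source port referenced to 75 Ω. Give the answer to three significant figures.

|Γ| ≈ 0.708

λ = v/f = 0.76·c / 2.3 GHz = 0.0991 m
βl = 2π·l/λ = 2π × 0.138 = 49.8°
tan(βl) = 1.18
Z_in = Z_0·(Z_L + jZ_0·tanβl)/(Z_0 + jZ_L·tanβl) = 16.5 − j39.6 Ω
Γ_s = (Z_in − Z_s)/(Z_in + Z_s) = (-58.5 − j39.6)/(91.5 − j39.6), |Γ_s| = 0.708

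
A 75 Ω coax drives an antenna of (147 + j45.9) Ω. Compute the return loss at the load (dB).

RL ≈ 8.48 dB

Γ = (72 + j45.9)/(222 + j45.9), |Γ| = 0.377
RL = −20·log₁₀|Γ| = −20·log₁₀(0.377)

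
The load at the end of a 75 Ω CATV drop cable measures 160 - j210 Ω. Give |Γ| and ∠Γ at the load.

Γ ≈ 0.719 ∠ -26.2°

Γ = (Z_L − Z_0)/(Z_L + Z_0) = (85 − j210)/(235 − j210)
|Γ| = 227/315 = 0.719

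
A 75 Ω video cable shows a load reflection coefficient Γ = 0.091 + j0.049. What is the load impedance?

Z_L = Z_0·(1 + Γ)/(1 − Γ) = 75·(1.09 + j0.049)/(0.909 − j0.049)

Z_L ≈ 89.5 + j8.87 Ω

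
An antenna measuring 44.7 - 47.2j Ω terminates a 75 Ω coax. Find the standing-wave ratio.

Γ = (Z_L − Z_0)/(Z_L + Z_0) = (-30.3 − j47.2)/(119.7 − j47.2)
|Γ| = 56.1/129 = 0.436
VSWR = (1 + |Γ|)/(1 − |Γ|) = 1.44/0.564

VSWR ≈ 2.55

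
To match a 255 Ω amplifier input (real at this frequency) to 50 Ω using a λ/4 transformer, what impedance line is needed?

Z_qwt ≈ 113 Ω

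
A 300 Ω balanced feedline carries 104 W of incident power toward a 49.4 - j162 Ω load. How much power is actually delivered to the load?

|Γ| = |(-250.6 − j162)/(349.4 − j162)| = 0.775
|Γ|² = 0.6
P_refl = |Γ|²·P_inc = 62.4 W, P_del = (1 − |Γ|²)·P_inc = 41.6 W

P_delivered ≈ 41.6 W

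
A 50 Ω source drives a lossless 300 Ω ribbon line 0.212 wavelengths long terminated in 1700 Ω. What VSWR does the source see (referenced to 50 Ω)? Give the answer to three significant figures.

βl = 2π × 0.212 = 76.3°
tan(βl) = 4.11
Z_in = Z_0·(Z_L + jZ_0·tanβl)/(Z_0 + jZ_L·tanβl) = 56 − j70.6 Ω
Γ_s = (Z_in − Z_s)/(Z_in + Z_s) = (5.97 − j70.6)/(106 − j70.6), |Γ_s| = 0.557
VSWR = (1 + |Γ_s|)/(1 − |Γ_s|)

VSWR ≈ 3.51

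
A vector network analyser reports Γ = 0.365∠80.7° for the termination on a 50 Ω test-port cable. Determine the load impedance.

Z_L ≈ 42.7 + j35.5 Ω

Z_L = Z_0·(1 + Γ)/(1 − Γ) = 50·(1.06 + j0.36)/(0.941 − j0.36)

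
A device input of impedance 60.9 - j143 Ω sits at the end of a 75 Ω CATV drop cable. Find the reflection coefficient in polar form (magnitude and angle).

Γ = (Z_L − Z_0)/(Z_L + Z_0) = (-14.1 − j143)/(135.9 − j143)
|Γ| = 144/197 = 0.728

Γ ≈ 0.728 ∠ -49.2°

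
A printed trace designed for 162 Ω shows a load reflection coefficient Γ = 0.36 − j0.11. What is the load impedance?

Z_L ≈ 330 − j84.5 Ω

Z_L = Z_0·(1 + Γ)/(1 − Γ) = 162·(1.36 − j0.11)/(0.64 + j0.11)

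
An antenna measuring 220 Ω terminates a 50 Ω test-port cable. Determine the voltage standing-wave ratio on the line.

VSWR ≈ 4.4

Γ = (220 − 50)/(220 + 50) = 0.63
VSWR = (1 + 0.63)/(1 − 0.63)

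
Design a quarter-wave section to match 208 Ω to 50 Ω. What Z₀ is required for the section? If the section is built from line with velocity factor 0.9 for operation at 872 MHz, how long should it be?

Z_qwt = √(Z_0·R_L) = √(50 × 208) = √10400
λ = 0.9·c/f = 0.31 m, so l = λ/4 = 0.0774 m

Z_qwt ≈ 102 Ω; length ≈ 7.74 cm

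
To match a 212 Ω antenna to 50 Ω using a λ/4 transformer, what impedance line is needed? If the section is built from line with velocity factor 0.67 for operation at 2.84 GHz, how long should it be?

Z_qwt ≈ 103 Ω; length ≈ 1.77 cm

Z_qwt = √(Z_0·R_L) = √(50 × 212) = √10600
λ = 0.67·c/f = 0.0708 m, so l = λ/4 = 0.0177 m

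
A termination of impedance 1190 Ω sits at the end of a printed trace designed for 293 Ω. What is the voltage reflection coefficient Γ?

Γ = (Z_L − Z_0)/(Z_L + Z_0) = (1190 − 293)/(1190 + 293) = 897/1483

Γ = 0.605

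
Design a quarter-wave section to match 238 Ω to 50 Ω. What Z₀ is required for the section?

Z_qwt = √(Z_0·R_L) = √(50 × 238) = √11900

Z_qwt ≈ 109 Ω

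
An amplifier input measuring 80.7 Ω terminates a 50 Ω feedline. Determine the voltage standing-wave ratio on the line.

VSWR ≈ 1.61

For a purely resistive load, VSWR = R_L/Z_0 or Z_0/R_L (whichever > 1) = 80.7/50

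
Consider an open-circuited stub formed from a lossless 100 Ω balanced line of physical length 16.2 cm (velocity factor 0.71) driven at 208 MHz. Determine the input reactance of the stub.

X_in ≈ -65.1 Ω (capacitive)

λ = v/f = 0.71·c / 208 MHz = 1.02 m
βl = 2π·l/λ = 2π × 0.158 = 57°
tan(βl) = 1.54
For an open-circuited stub, Z_in = −jZ_0·cot(βl) = −jZ_0/tan(βl)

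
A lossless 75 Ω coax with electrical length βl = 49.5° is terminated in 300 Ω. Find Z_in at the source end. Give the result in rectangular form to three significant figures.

tan(βl) = tan(49.5°) = 1.17
Z_in = Z_0·(Z_L + jZ_0·tanβl)/(Z_0 + jZ_L·tanβl)
     = 75·(300 + j87.8)/(75 + j351)

Z_in ≈ 31 − j57.4 Ω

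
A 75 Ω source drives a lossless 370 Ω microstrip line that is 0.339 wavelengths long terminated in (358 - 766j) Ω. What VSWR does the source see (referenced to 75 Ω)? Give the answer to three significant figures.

βl = 2π × 0.339 = 122°
tan(βl) = -1.6
Z_in = Z_0·(Z_L + jZ_0·tanβl)/(Z_0 + jZ_L·tanβl) = 165 + j478 Ω
Γ_s = (Z_in − Z_s)/(Z_in + Z_s) = (89.8 + j478)/(240 + j478), |Γ_s| = 0.909
VSWR = (1 + |Γ_s|)/(1 − |Γ_s|)

VSWR ≈ 21.1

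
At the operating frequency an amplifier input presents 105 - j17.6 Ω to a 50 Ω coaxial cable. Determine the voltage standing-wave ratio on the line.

VSWR ≈ 2.18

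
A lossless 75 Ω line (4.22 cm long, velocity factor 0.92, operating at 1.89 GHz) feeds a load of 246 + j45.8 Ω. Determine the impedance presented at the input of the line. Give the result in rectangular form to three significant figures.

λ = v/f = 0.92·c / 1.89 GHz = 0.146 m
βl = 2π·l/λ = 2π × 0.289 = 104°
tan(βl) = tan(104°) = -4
Z_in = Z_0·(Z_L + jZ_0·tanβl)/(Z_0 + jZ_L·tanβl)
     = 75·(246 − j254)/(258 − j984)

Z_in ≈ 22.7 + j12.8 Ω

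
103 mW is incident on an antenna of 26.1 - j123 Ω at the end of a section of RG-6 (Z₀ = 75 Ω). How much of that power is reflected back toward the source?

|Γ| = |(-48.9 − j123)/(101.1 − j123)| = 0.831
|Γ|² = 0.691
P_refl = |Γ|²·P_inc = 71.2 mW, P_del = (1 − |Γ|²)·P_inc = 31.8 mW

P_reflected ≈ 71.2 mW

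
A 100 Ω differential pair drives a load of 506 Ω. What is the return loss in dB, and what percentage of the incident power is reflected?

Γ = (506 − 100)/(506 + 100) = 0.67
RL = −20·log₁₀(0.67) = 3.48 dB
P_refl/P_inc = |Γ|² = 0.449

RL ≈ 3.48 dB; 44.9% of incident power reflected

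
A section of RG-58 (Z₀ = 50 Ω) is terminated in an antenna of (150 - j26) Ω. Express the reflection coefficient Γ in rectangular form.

Γ = (Z_L − Z_0)/(Z_L + Z_0) = (100 − j26)/(200 − j26)

Γ ≈ 0.508 − j0.0639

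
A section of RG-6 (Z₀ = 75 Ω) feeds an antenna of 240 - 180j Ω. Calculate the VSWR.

VSWR ≈ 5.12

Γ = (Z_L − Z_0)/(Z_L + Z_0) = (165 − j180)/(315 − j180)
|Γ| = 244/363 = 0.673
VSWR = (1 + |Γ|)/(1 − |Γ|) = 1.67/0.327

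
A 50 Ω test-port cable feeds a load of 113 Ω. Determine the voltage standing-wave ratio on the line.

VSWR ≈ 2.26

Γ = (113 − 50)/(113 + 50) = 0.387
VSWR = (1 + 0.387)/(1 − 0.387)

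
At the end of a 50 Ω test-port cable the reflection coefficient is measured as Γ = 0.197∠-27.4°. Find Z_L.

Z_L = Z_0·(1 + Γ)/(1 − Γ) = 50·(1.17 − j0.0907)/(0.825 + j0.0907)

Z_L ≈ 69.8 − j13.2 Ω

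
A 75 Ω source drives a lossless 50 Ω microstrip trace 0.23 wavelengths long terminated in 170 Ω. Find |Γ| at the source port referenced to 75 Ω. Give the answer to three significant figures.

βl = 2π × 0.23 = 82.8°
tan(βl) = 7.92
Z_in = Z_0·(Z_L + jZ_0·tanβl)/(Z_0 + jZ_L·tanβl) = 14.9 − j5.76 Ω
Γ_s = (Z_in − Z_s)/(Z_in + Z_s) = (-60.1 − j5.76)/(89.9 − j5.76), |Γ_s| = 0.67

|Γ| ≈ 0.67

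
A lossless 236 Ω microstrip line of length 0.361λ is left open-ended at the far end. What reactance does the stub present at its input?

βl = 2π × 0.361 = 130°
tan(βl) = -1.19
For an open-ended stub, Z_in = −jZ_0·cot(βl) = −jZ_0/tan(βl)

X_in ≈ 198 Ω (inductive)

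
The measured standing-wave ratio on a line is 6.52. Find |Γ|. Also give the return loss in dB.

|Γ| = (S − 1)/(S + 1) = (6.52 − 1)/(6.52 + 1) = 5.52/7.52
RL = −20·log₁₀|Γ| = −20·log₁₀(0.734)

|Γ| ≈ 0.734; return loss ≈ 2.69 dB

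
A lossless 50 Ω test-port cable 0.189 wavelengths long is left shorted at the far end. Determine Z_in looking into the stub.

Z_in ≈ +j124 Ω

βl = 2π × 0.189 = 68°
tan(βl) = 2.48
For a shorted stub, Z_in = jZ_0·tan(βl)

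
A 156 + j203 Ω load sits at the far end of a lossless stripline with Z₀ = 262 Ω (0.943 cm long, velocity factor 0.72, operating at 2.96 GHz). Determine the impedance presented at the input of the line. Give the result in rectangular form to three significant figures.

Z_in ≈ 770 − j24 Ω

λ = v/f = 0.72·c / 2.96 GHz = 0.073 m
βl = 2π·l/λ = 2π × 0.129 = 46.5°
tan(βl) = tan(46.5°) = 1.05
Z_in = Z_0·(Z_L + jZ_0·tanβl)/(Z_0 + jZ_L·tanβl)
     = 262·(156 + j479)/(47.9 + j165)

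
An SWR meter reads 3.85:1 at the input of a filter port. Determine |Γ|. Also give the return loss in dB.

|Γ| ≈ 0.588; return loss ≈ 4.62 dB

|Γ| = (S − 1)/(S + 1) = (3.85 − 1)/(3.85 + 1) = 2.85/4.85
RL = −20·log₁₀|Γ| = −20·log₁₀(0.588)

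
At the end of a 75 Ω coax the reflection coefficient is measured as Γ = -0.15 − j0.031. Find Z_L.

Z_L = Z_0·(1 + Γ)/(1 − Γ) = 75·(0.85 − j0.031)/(1.15 + j0.031)

Z_L ≈ 55.3 − j3.51 Ω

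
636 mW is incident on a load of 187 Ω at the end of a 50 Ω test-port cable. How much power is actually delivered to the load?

Γ = (187 − 50)/(187 + 50) = 0.578
|Γ|² = 0.334
P_refl = |Γ|²·P_inc = 213 mW, P_del = (1 − |Γ|²)·P_inc = 423 mW

P_delivered ≈ 423 mW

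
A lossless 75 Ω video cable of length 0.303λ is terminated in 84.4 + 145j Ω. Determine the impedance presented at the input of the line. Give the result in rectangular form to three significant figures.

Z_in ≈ 14.6 − j3.68 Ω

βl = 2π × 0.303 = 109°
tan(βl) = tan(109°) = -2.89
Z_in = Z_0·(Z_L + jZ_0·tanβl)/(Z_0 + jZ_L·tanβl)
     = 75·(84.4 − j71.8)/(494 − j244)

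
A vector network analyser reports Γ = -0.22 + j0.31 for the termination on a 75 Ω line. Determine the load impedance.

Z_L ≈ 40.5 + j29.3 Ω

Z_L = Z_0·(1 + Γ)/(1 − Γ) = 75·(0.78 + j0.31)/(1.22 − j0.31)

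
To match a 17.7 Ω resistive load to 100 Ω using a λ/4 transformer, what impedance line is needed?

Z_qwt = √(Z_0·R_L) = √(100 × 17.7) = √1770

Z_qwt ≈ 42.1 Ω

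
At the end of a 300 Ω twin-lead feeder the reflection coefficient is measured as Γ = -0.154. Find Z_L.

Z_L ≈ 220 Ω

Z_L = Z_0·(1 + Γ)/(1 − Γ) = 300·(0.846)/(1.15)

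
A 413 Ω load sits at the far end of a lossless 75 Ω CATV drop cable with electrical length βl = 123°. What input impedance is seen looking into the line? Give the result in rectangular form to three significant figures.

tan(βl) = tan(123°) = -1.54
Z_in = Z_0·(Z_L + jZ_0·tanβl)/(Z_0 + jZ_L·tanβl)
     = 75·(413 − j115)/(75 − j636)

Z_in ≈ 19.1 + j46.5 Ω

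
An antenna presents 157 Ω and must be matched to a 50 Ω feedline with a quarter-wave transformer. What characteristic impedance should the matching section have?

Z_qwt = √(Z_0·R_L) = √(50 × 157) = √7850

Z_qwt ≈ 88.6 Ω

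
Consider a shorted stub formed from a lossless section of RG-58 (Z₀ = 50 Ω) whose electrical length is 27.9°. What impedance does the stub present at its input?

Z_in ≈ +j26.5 Ω

tan(βl) = 0.529
For a shorted stub, Z_in = jZ_0·tan(βl)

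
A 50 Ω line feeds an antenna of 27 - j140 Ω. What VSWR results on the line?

Γ = (Z_L − Z_0)/(Z_L + Z_0) = (-23 − j140)/(77 − j140)
|Γ| = 142/160 = 0.888
VSWR = (1 + |Γ|)/(1 − |Γ|) = 1.89/0.112

VSWR ≈ 16.9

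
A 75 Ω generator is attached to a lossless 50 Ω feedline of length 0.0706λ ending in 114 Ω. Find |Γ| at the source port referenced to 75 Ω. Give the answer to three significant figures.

βl = 2π × 0.0706 = 25.4°
tan(βl) = 0.475
Z_in = Z_0·(Z_L + jZ_0·tanβl)/(Z_0 + jZ_L·tanβl) = 64.3 − j45.9 Ω
Γ_s = (Z_in − Z_s)/(Z_in + Z_s) = (-10.7 − j45.9)/(139 − j45.9), |Γ_s| = 0.321

|Γ| ≈ 0.321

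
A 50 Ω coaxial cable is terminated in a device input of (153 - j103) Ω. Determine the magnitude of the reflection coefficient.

Γ = (Z_L − Z_0)/(Z_L + Z_0) = (103 − j103)/(203 − j103)
|Γ| = 146/228

|Γ| ≈ 0.64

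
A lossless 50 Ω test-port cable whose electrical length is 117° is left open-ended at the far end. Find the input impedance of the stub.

tan(βl) = -1.96
For an open-ended stub, Z_in = −jZ_0·cot(βl) = −jZ_0/tan(βl)

Z_in ≈ +j25.5 Ω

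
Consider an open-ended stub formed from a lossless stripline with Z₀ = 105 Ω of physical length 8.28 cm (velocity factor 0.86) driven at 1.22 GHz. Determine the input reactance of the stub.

λ = v/f = 0.86·c / 1.22 GHz = 0.211 m
βl = 2π·l/λ = 2π × 0.392 = 141°
tan(βl) = -0.811
For an open-ended stub, Z_in = −jZ_0·cot(βl) = −jZ_0/tan(βl)

X_in ≈ 129 Ω (inductive)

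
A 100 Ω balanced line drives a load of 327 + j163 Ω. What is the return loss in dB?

Γ = (227 + j163)/(427 + j163), |Γ| = 0.611
RL = −20·log₁₀|Γ| = −20·log₁₀(0.611)

RL ≈ 4.27 dB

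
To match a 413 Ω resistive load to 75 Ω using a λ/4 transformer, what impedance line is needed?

Z_qwt = √(Z_0·R_L) = √(75 × 413) = √30980

Z_qwt ≈ 176 Ω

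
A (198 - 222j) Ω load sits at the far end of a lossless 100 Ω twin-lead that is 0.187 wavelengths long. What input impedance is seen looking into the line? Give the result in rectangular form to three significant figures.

βl = 2π × 0.187 = 67.3°
tan(βl) = tan(67.3°) = 2.39
Z_in = Z_0·(Z_L + jZ_0·tanβl)/(Z_0 + jZ_L·tanβl)
     = 100·(198 + j17.3)/(631 + j474)

Z_in ≈ 21.4 − j13.3 Ω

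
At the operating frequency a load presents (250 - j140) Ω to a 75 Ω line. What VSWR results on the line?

VSWR ≈ 4.45

Γ = (Z_L − Z_0)/(Z_L + Z_0) = (175 − j140)/(325 − j140)
|Γ| = 224/354 = 0.633
VSWR = (1 + |Γ|)/(1 − |Γ|) = 1.63/0.367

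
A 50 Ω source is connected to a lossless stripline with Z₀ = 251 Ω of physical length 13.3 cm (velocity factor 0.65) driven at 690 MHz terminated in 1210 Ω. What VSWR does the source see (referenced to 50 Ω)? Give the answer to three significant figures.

λ = v/f = 0.65·c / 690 MHz = 0.283 m
βl = 2π·l/λ = 2π × 0.471 = 169°
tan(βl) = -0.187
Z_in = Z_0·(Z_L + jZ_0·tanβl)/(Z_0 + jZ_L·tanβl) = 692 + j576 Ω
Γ_s = (Z_in − Z_s)/(Z_in + Z_s) = (642 + j576)/(742 + j576), |Γ_s| = 0.918
VSWR = (1 + |Γ_s|)/(1 − |Γ_s|)

VSWR ≈ 23.4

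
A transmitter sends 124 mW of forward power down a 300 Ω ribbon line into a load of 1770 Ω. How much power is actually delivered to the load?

Γ = (1770 − 300)/(1770 + 300) = 0.71
|Γ|² = 0.504
P_refl = |Γ|²·P_inc = 62.5 mW, P_del = (1 − |Γ|²)·P_inc = 61.5 mW

P_delivered ≈ 61.5 mW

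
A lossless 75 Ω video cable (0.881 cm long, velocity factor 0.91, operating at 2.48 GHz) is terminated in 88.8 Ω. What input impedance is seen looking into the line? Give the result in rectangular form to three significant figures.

Z_in ≈ 81.2 − j11.6 Ω

λ = v/f = 0.91·c / 2.48 GHz = 0.11 m
βl = 2π·l/λ = 2π × 0.08 = 28.8°
tan(βl) = tan(28.8°) = 0.55
Z_in = Z_0·(Z_L + jZ_0·tanβl)/(Z_0 + jZ_L·tanβl)
     = 75·(88.8 + j41.3)/(75 + j48.8)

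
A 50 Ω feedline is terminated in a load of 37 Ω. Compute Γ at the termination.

Γ = (Z_L − Z_0)/(Z_L + Z_0) = (37 − 50)/(37 + 50) = -13/87

Γ = -0.149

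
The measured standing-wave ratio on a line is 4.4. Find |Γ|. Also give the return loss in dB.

|Γ| ≈ 0.63; return loss ≈ 4.02 dB

|Γ| = (S − 1)/(S + 1) = (4.4 − 1)/(4.4 + 1) = 3.4/5.4
RL = −20·log₁₀|Γ| = −20·log₁₀(0.63)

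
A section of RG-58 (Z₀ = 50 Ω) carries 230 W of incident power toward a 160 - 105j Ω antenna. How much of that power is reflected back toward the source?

P_reflected ≈ 96.5 W

|Γ| = |(110 − j105)/(210 − j105)| = 0.648
|Γ|² = 0.42
P_refl = |Γ|²·P_inc = 96.5 W, P_del = (1 − |Γ|²)·P_inc = 134 W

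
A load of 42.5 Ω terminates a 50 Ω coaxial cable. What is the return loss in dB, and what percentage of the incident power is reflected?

RL ≈ 21.8 dB; 0.657% of incident power reflected

Γ = (42.5 − 50)/(42.5 + 50) = -0.0811
RL = −20·log₁₀(0.0811) = 21.8 dB
P_refl/P_inc = |Γ|² = 0.00657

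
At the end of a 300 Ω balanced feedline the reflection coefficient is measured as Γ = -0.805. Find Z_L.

Z_L ≈ 32.4 Ω

Z_L = Z_0·(1 + Γ)/(1 − Γ) = 300·(0.195)/(1.81)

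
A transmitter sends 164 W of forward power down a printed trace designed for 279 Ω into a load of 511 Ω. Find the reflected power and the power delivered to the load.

Γ = (511 − 279)/(511 + 279) = 0.294
|Γ|² = 0.0862
P_refl = |Γ|²·P_inc = 14.1 W, P_del = (1 − |Γ|²)·P_inc = 150 W

P_reflected ≈ 14.1 W; P_delivered ≈ 150 W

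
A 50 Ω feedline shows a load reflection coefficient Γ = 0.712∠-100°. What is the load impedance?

Z_L ≈ 14.1 − j40 Ω

Z_L = Z_0·(1 + Γ)/(1 − Γ) = 50·(0.876 − j0.701)/(1.12 + j0.701)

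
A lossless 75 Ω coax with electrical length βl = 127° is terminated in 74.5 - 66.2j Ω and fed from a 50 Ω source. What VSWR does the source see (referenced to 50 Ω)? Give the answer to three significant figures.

VSWR ≈ 3.34

tan(βl) = -1.33
Z_in = Z_0·(Z_L + jZ_0·tanβl)/(Z_0 + jZ_L·tanβl) = 116 + j71.6 Ω
Γ_s = (Z_in − Z_s)/(Z_in + Z_s) = (66.4 + j71.6)/(166 + j71.6), |Γ_s| = 0.539
VSWR = (1 + |Γ_s|)/(1 − |Γ_s|)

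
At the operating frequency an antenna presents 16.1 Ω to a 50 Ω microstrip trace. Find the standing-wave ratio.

For a purely resistive load, VSWR = R_L/Z_0 or Z_0/R_L (whichever > 1) = 50/16.1

VSWR ≈ 3.11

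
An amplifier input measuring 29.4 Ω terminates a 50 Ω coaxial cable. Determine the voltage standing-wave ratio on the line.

VSWR ≈ 1.7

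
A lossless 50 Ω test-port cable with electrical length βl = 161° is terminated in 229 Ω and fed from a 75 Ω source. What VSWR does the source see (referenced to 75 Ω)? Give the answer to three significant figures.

VSWR ≈ 3.48

tan(βl) = -0.344
Z_in = Z_0·(Z_L + jZ_0·tanβl)/(Z_0 + jZ_L·tanβl) = 73.5 + j98.6 Ω
Γ_s = (Z_in − Z_s)/(Z_in + Z_s) = (-1.54 + j98.6)/(148 + j98.6), |Γ_s| = 0.553
VSWR = (1 + |Γ_s|)/(1 − |Γ_s|)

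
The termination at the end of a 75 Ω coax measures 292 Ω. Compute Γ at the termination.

Γ = (Z_L − Z_0)/(Z_L + Z_0) = (292 − 75)/(292 + 75) = 217/367

Γ = 0.591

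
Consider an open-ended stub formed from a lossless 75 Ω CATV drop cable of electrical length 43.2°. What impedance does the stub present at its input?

tan(βl) = 0.939
For an open-ended stub, Z_in = −jZ_0·cot(βl) = −jZ_0/tan(βl)

Z_in ≈ −j79.9 Ω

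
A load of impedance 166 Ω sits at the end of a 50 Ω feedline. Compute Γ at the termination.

Γ = 0.537

Γ = (Z_L − Z_0)/(Z_L + Z_0) = (166 − 50)/(166 + 50) = 116/216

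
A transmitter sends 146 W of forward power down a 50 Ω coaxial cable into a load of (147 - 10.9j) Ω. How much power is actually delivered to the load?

P_delivered ≈ 110 W

|Γ| = |(97 − j10.9)/(197 − j10.9)| = 0.495
|Γ|² = 0.245
P_refl = |Γ|²·P_inc = 35.7 W, P_del = (1 − |Γ|²)·P_inc = 110 W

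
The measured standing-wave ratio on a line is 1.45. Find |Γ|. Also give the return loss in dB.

|Γ| = (S − 1)/(S + 1) = (1.45 − 1)/(1.45 + 1) = 0.45/2.45
RL = −20·log₁₀|Γ| = −20·log₁₀(0.184)

|Γ| ≈ 0.184; return loss ≈ 14.7 dB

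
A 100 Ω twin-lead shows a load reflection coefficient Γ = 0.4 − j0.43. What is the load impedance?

Z_L ≈ 120 − j158 Ω

Z_L = Z_0·(1 + Γ)/(1 − Γ) = 100·(1.4 − j0.43)/(0.6 + j0.43)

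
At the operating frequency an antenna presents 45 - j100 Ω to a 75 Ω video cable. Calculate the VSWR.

Γ = (Z_L − Z_0)/(Z_L + Z_0) = (-30 − j100)/(120 − j100)
|Γ| = 104/156 = 0.668
VSWR = (1 + |Γ|)/(1 − |Γ|) = 1.67/0.332

VSWR ≈ 5.03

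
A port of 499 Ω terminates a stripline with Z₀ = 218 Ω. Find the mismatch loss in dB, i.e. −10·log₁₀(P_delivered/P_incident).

Γ = (499 − 218)/(499 + 218) = 0.392
|Γ|² = 0.154, so P_del/P_inc = 1 − |Γ|² = 0.846
ML = −10·log₁₀(1 − |Γ|²)

mismatch loss ≈ 0.724 dB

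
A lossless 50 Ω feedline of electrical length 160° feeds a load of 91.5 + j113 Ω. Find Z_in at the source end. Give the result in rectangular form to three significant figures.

Z_in ≈ 27.5 + j62.1 Ω

tan(βl) = tan(160°) = -0.364
Z_in = Z_0·(Z_L + jZ_0·tanβl)/(Z_0 + jZ_L·tanβl)
     = 50·(91.5 + j94.8)/(91.1 − j33.3)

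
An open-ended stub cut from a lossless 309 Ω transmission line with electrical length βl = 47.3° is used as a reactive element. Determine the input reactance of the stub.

X_in ≈ -285 Ω (capacitive)

tan(βl) = 1.08
For an open-ended stub, Z_in = −jZ_0·cot(βl) = −jZ_0/tan(βl)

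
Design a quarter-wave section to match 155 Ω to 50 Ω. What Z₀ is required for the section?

Z_qwt = √(Z_0·R_L) = √(50 × 155) = √7750

Z_qwt ≈ 88 Ω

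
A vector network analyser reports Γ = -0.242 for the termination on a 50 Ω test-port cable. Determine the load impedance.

Z_L = Z_0·(1 + Γ)/(1 − Γ) = 50·(0.758)/(1.24)

Z_L ≈ 30.5 Ω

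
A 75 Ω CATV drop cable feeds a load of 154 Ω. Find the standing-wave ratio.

Γ = (154 − 75)/(154 + 75) = 0.345
VSWR = (1 + 0.345)/(1 − 0.345)

VSWR ≈ 2.05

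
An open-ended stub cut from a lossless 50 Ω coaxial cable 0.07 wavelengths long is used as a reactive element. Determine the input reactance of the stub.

X_in ≈ -106 Ω (capacitive)

βl = 2π × 0.07 = 25.2°
tan(βl) = 0.471
For an open-ended stub, Z_in = −jZ_0·cot(βl) = −jZ_0/tan(βl)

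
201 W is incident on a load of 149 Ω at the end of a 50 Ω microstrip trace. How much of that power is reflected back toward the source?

Γ = (149 − 50)/(149 + 50) = 0.497
|Γ|² = 0.247
P_refl = |Γ|²·P_inc = 49.7 W, P_del = (1 − |Γ|²)·P_inc = 151 W

P_reflected ≈ 49.7 W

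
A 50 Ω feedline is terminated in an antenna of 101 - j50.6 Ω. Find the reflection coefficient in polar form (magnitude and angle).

Γ ≈ 0.451 ∠ -26.2°

Γ = (Z_L − Z_0)/(Z_L + Z_0) = (51 − j50.6)/(151 − j50.6)
|Γ| = 71.8/159 = 0.451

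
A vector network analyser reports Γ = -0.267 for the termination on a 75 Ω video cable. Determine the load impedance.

Z_L ≈ 43.4 Ω

Z_L = Z_0·(1 + Γ)/(1 − Γ) = 75·(0.733)/(1.27)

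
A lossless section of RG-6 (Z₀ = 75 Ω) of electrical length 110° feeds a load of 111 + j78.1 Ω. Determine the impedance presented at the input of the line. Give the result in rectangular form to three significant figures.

Z_in ≈ 30.2 − j1.36 Ω

tan(βl) = tan(110°) = -2.75
Z_in = Z_0·(Z_L + jZ_0·tanβl)/(Z_0 + jZ_L·tanβl)
     = 75·(111 − j128)/(290 − j305)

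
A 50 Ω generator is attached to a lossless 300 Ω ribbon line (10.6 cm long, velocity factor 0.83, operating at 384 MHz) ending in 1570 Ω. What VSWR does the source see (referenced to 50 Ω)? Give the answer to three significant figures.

VSWR ≈ 9.79

λ = v/f = 0.83·c / 384 MHz = 0.648 m
βl = 2π·l/λ = 2π × 0.163 = 58.8°
tan(βl) = 1.65
Z_in = Z_0·(Z_L + jZ_0·tanβl)/(Z_0 + jZ_L·tanβl) = 77.2 − j172 Ω
Γ_s = (Z_in − Z_s)/(Z_in + Z_s) = (27.2 − j172)/(127 − j172), |Γ_s| = 0.815
VSWR = (1 + |Γ_s|)/(1 − |Γ_s|)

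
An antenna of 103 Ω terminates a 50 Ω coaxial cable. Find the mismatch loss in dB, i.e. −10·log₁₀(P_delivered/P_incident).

Γ = (103 − 50)/(103 + 50) = 0.346
|Γ|² = 0.12, so P_del/P_inc = 1 − |Γ|² = 0.88
ML = −10·log₁₀(1 − |Γ|²)

mismatch loss ≈ 0.555 dB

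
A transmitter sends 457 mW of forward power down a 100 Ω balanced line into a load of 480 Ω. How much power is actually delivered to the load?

Γ = (480 − 100)/(480 + 100) = 0.655
|Γ|² = 0.429
P_refl = |Γ|²·P_inc = 196 mW, P_del = (1 − |Γ|²)·P_inc = 261 mW

P_delivered ≈ 261 mW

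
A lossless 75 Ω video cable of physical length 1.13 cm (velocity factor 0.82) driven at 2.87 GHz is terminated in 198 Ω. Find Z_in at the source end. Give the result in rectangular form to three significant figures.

Z_in ≈ 46.7 − j52.6 Ω

λ = v/f = 0.82·c / 2.87 GHz = 0.0857 m
βl = 2π·l/λ = 2π × 0.132 = 47.5°
tan(βl) = tan(47.5°) = 1.09
Z_in = Z_0·(Z_L + jZ_0·tanβl)/(Z_0 + jZ_L·tanβl)
     = 75·(198 + j81.7)/(75 + j216)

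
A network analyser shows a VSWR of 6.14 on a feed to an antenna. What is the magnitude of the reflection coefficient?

|Γ| = (S − 1)/(S + 1) = (6.14 − 1)/(6.14 + 1) = 5.14/7.14

|Γ| ≈ 0.72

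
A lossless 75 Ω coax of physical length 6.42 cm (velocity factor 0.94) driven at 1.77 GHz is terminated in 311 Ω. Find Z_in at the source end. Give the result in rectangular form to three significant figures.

λ = v/f = 0.94·c / 1.77 GHz = 0.159 m
βl = 2π·l/λ = 2π × 0.403 = 145°
tan(βl) = tan(145°) = -0.699
Z_in = Z_0·(Z_L + jZ_0·tanβl)/(Z_0 + jZ_L·tanβl)
     = 75·(311 − j52.4)/(75 − j217)

Z_in ≈ 49.3 + j90.4 Ω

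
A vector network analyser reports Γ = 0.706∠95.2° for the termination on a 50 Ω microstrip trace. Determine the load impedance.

Z_L ≈ 15.4 + j43.2 Ω

Z_L = Z_0·(1 + Γ)/(1 − Γ) = 50·(0.936 + j0.703)/(1.06 − j0.703)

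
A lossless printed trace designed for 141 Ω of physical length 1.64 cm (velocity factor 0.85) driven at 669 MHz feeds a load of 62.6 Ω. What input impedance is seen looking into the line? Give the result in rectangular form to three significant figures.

Z_in ≈ 66.4 + j30.9 Ω

λ = v/f = 0.85·c / 669 MHz = 0.381 m
βl = 2π·l/λ = 2π × 0.043 = 15.5°
tan(βl) = tan(15.5°) = 0.277
Z_in = Z_0·(Z_L + jZ_0·tanβl)/(Z_0 + jZ_L·tanβl)
     = 141·(62.6 + j39.1)/(141 + j17.3)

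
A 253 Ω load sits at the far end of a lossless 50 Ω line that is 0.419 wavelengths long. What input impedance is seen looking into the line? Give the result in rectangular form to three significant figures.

βl = 2π × 0.419 = 151°
tan(βl) = tan(151°) = -0.558
Z_in = Z_0·(Z_L + jZ_0·tanβl)/(Z_0 + jZ_L·tanβl)
     = 50·(253 − j27.9)/(50 − j141)

Z_in ≈ 37 + j76.5 Ω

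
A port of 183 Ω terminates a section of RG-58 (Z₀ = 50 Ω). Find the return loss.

Γ = (183 − 50)/(183 + 50) = 0.571
RL = −20·log₁₀|Γ| = −20·log₁₀(0.571)

RL ≈ 4.87 dB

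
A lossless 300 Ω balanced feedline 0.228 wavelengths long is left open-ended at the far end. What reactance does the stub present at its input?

X_in ≈ -41.7 Ω (capacitive)

βl = 2π × 0.228 = 82.1°
tan(βl) = 7.19
For an open-ended stub, Z_in = −jZ_0·cot(βl) = −jZ_0/tan(βl)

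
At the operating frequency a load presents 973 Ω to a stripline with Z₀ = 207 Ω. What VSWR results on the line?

VSWR ≈ 4.7

Γ = (973 − 207)/(973 + 207) = 0.649
VSWR = (1 + 0.649)/(1 − 0.649)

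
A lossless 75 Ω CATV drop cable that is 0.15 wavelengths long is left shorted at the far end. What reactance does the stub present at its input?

X_in ≈ 103 Ω (inductive)

βl = 2π × 0.15 = 54°
tan(βl) = 1.38
For a shorted stub, Z_in = jZ_0·tan(βl)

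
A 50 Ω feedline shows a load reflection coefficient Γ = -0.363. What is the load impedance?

Z_L = Z_0·(1 + Γ)/(1 − Γ) = 50·(0.637)/(1.36)

Z_L ≈ 23.4 Ω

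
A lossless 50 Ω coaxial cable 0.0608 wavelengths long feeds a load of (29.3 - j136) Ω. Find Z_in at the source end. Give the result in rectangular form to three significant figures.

βl = 2π × 0.0608 = 21.9°
tan(βl) = tan(21.9°) = 0.402
Z_in = Z_0·(Z_L + jZ_0·tanβl)/(Z_0 + jZ_L·tanβl)
     = 50·(29.3 − j116)/(105 + j11.8)

Z_in ≈ 7.67 − j56.3 Ω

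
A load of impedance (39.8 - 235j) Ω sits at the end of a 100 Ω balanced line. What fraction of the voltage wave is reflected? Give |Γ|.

|Γ| ≈ 0.887

Γ = (Z_L − Z_0)/(Z_L + Z_0) = (-60.2 − j235)/(139.8 − j235)
|Γ| = 243/273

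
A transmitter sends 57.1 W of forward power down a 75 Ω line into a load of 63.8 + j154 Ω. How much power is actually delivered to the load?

|Γ| = |(-11.2 + j154)/(138.8 + j154)| = 0.745
|Γ|² = 0.555
P_refl = |Γ|²·P_inc = 31.7 W, P_del = (1 − |Γ|²)·P_inc = 25.4 W

P_delivered ≈ 25.4 W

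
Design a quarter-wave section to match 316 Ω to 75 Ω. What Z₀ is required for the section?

Z_qwt ≈ 154 Ω

Z_qwt = √(Z_0·R_L) = √(75 × 316) = √23700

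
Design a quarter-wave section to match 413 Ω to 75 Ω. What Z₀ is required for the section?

Z_qwt ≈ 176 Ω

Z_qwt = √(Z_0·R_L) = √(75 × 413) = √30980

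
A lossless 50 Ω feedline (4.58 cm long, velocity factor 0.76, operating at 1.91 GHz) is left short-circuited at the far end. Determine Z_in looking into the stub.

λ = v/f = 0.76·c / 1.91 GHz = 0.119 m
βl = 2π·l/λ = 2π × 0.384 = 138°
tan(βl) = -0.897
For a short-circuited stub, Z_in = jZ_0·tan(βl)

Z_in ≈ −j44.8 Ω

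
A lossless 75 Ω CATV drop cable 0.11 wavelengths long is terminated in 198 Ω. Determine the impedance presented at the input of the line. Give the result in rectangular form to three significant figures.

βl = 2π × 0.11 = 39.6°
tan(βl) = tan(39.6°) = 0.827
Z_in = Z_0·(Z_L + jZ_0·tanβl)/(Z_0 + jZ_L·tanβl)
     = 75·(198 + j62)/(75 + j164)

Z_in ≈ 57.8 − j64.2 Ω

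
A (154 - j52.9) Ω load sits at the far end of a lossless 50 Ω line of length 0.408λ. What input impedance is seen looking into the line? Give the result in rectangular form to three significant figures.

Z_in ≈ 53.1 + j68.5 Ω

βl = 2π × 0.408 = 147°
tan(βl) = tan(147°) = -0.652
Z_in = Z_0·(Z_L + jZ_0·tanβl)/(Z_0 + jZ_L·tanβl)
     = 50·(154 − j85.5)/(15.5 − j100)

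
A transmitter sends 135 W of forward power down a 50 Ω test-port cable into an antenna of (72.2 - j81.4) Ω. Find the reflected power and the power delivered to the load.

|Γ| = |(22.2 − j81.4)/(122.2 − j81.4)| = 0.575
|Γ|² = 0.33
P_refl = |Γ|²·P_inc = 44.6 W, P_del = (1 − |Γ|²)·P_inc = 90.4 W

P_reflected ≈ 44.6 W; P_delivered ≈ 90.4 W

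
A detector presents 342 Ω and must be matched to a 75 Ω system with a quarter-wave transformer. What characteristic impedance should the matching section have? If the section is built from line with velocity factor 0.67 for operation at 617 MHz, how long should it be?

Z_qwt ≈ 160 Ω; length ≈ 8.14 cm

Z_qwt = √(Z_0·R_L) = √(75 × 342) = √25650
λ = 0.67·c/f = 0.326 m, so l = λ/4 = 0.0814 m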